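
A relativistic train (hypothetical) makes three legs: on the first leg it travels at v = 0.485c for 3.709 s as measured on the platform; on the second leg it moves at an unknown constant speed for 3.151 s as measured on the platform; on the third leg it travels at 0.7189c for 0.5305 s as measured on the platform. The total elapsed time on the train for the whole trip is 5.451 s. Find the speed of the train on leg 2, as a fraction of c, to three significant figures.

β = 0.812

Leg 1: γ = 1/√(1 − 0.485²) = 1/√0.7648 = 1.143; τ_1 = 3.709/1.143 = 3.244 s.
Leg 2: speed unknown; τ_2 = 3.151/γ_2.
Leg 3: γ = 1/√(1 − 0.7189²) = 1/√0.4832 = 1.439; τ_3 = 0.5305/1.439 = 0.3688 s.
Total proper time: 3.244 + τ_2 + 0.3688 = 5.451, so τ_2 = 5.451 − 3.612 = 1.839 s.
γ_2 = 3.151/1.839 = 1.714; β = √(1 − 1/γ²) = √0.6595.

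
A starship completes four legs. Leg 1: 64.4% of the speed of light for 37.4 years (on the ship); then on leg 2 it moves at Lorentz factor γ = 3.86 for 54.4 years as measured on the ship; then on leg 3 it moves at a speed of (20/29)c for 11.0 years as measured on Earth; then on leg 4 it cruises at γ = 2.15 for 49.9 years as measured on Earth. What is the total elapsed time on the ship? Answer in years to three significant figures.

Leg 1: 37.4 years is already measured on the ship.
Leg 2: 54.4 years is already measured on the ship.
Leg 3: γ = 1/√(1 − (20/29)²) = 29/21 ≈ 1.381; τ_3 = 11.0/1.381 = 7.966 years.
Leg 4: γ = 2.15; τ_4 = 49.9/2.150 = 23.21 years.
Total: 37.40 + 54.40 + 7.966 + 23.21 years.

τ = 123 years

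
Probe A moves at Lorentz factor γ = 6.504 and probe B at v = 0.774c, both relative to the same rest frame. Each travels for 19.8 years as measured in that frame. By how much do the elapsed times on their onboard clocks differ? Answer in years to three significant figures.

|τ_A − τ_B| = 9.49 years

A: γ = 6.504; τ_A = 19.8/6.504 = 3.044 years.
B: γ = 1/√(1 − 0.774²) = 1/√0.4009 = 1.579; τ_B = 19.8/1.579 = 12.54 years.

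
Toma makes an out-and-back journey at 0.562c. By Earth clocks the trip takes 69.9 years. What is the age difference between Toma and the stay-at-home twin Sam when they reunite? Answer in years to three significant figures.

γ = 1/√(1 − 0.562²) = 1/√0.6842 = 1.209
Toma's elapsed proper time: τ = 69.9/1.209 = 57.82 years.
Age gap = Δt − τ = 69.9 − 57.82 years.

Δt − τ = 12.1 years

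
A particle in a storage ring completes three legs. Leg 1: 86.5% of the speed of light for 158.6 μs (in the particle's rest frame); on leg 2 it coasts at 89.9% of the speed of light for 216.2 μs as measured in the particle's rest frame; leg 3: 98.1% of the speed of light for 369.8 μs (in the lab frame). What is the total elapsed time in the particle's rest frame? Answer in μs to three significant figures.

Leg 1: 158.6 μs is already measured in the particle's rest frame.
Leg 2: 216.2 μs is already measured in the particle's rest frame.
Leg 3: β = 0.981; γ = 1/√(1 − 0.981²) = 1/√0.03764 = 5.154; τ_3 = 369.8/5.154 = 71.74 μs.
Total: 158.6 + 216.2 + 71.74 μs.

τ = 447 μs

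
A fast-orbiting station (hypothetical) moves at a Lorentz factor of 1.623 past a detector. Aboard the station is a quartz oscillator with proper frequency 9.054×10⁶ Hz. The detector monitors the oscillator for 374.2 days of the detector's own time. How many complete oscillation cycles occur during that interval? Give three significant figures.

γ = 1.623
During 374.2 days of lab time, the oscillator's proper time advances by τ = Δt/γ = 374.2/1.623 = 230.6 days = 1.992×10⁷ s.
N = f × τ = 9.054×10⁶ × 1.992×10⁷ = 1.804×10¹⁴.

N = 1.80×10¹⁴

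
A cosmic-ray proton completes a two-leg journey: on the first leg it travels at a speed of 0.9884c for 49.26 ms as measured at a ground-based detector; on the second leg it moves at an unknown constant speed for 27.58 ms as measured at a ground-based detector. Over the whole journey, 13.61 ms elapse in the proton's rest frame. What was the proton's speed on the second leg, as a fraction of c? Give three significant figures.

Leg 1: γ = 1/√(1 − 0.9884²) = 1/√0.02307 = 6.584; τ_1 = 49.26/6.584 = 7.481 ms.
Leg 2: speed unknown; τ_2 = 27.58/γ_2.
Total proper time: 7.481 + τ_2 = 13.61, so τ_2 = 13.61 − 7.481 = 6.129 ms.
γ_2 = 27.58/6.129 = 4.500; β = √(1 − 1/γ²) = √0.9506.

β = 0.975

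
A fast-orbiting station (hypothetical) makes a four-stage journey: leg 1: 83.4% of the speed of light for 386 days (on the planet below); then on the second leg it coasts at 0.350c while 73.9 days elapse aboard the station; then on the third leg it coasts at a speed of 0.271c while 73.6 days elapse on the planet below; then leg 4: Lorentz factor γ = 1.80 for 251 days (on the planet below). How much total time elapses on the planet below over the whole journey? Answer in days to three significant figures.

Leg 1: 386 days is already measured on the planet below.
Leg 2: γ = 1/√(1 − 0.350²) = 1/√0.8775 = 1.068; Δt_2 = 1.068 × 73.9 = 78.89 days.
Leg 3: 73.6 days is already measured on the planet below.
Leg 4: 251 days is already measured on the planet below.
Total: 386.0 + 78.89 + 73.60 + 251.0 days.

Δt = 789 days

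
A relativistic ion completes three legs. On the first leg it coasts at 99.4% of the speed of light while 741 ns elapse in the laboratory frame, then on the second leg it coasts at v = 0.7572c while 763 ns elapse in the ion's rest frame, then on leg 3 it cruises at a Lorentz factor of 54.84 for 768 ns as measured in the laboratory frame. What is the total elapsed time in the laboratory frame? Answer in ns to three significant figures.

Δt = 2680 ns

Leg 1: 741 ns is already measured in the laboratory frame.
Leg 2: γ = 1/√(1 − 0.7572²) = 1/√0.4266 = 1.531; Δt_2 = 1.531 × 763 = 1168 ns.
Leg 3: 768 ns is already measured in the laboratory frame.
Total: 741.0 + 1168 + 768.0 ns.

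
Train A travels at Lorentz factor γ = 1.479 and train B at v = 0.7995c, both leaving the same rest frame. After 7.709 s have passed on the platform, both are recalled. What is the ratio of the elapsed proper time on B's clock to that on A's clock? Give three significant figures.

A: γ = 1.479. B: γ = 1/√(1 − 0.7995²) = 1/√0.3608 = 1.665.
τ_A/τ_B = γ_B/γ_A = 1.665/1.479 = 1.126, so τ_B/τ_A = 0.8884.

τ_B/τ_A = 0.888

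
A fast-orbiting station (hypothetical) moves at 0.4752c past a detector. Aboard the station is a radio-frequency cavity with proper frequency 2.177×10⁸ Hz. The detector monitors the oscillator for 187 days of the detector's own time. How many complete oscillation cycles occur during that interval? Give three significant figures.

γ = 1/√(1 − 0.4752²) = 1/√0.7742 = 1.137
During 187 days of lab time, the oscillator's proper time advances by τ = Δt/γ = 187/1.137 = 164.5 days = 1.422×10⁷ s.
N = f × τ = 2.177×10⁸ × 1.422×10⁷ = 3.095×10¹⁵.

N = 3.09×10¹⁵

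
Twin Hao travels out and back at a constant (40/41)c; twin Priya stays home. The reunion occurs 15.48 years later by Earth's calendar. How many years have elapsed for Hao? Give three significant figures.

τ = 3.40 years

γ = 1/√(1 − (40/41)²) = 41/9 ≈ 4.556
Hao's clock measures proper time along the trip: τ = Δt/γ = 15.48/4.556 years.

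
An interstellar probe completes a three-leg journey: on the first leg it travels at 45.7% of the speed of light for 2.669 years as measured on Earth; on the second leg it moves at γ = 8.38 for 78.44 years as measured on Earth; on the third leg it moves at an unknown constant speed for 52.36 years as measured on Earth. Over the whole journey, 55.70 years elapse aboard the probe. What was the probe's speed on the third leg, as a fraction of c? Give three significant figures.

β = 0.543

Leg 1: β = 0.457; γ = 1/√(1 − 0.457²) = 1/√0.7912 = 1.124; τ_1 = 2.669/1.124 = 2.374 years.
Leg 2: γ = 8.38; τ_2 = 78.44/8.380 = 9.360 years.
Leg 3: speed unknown; τ_3 = 52.36/γ_3.
Total proper time: 2.374 + 9.360 + τ_3 = 55.70, so τ_3 = 55.70 − 11.73 = 43.97 years.
γ_3 = 52.36/43.97 = 1.191; β = √(1 − 1/γ²) = √0.2949.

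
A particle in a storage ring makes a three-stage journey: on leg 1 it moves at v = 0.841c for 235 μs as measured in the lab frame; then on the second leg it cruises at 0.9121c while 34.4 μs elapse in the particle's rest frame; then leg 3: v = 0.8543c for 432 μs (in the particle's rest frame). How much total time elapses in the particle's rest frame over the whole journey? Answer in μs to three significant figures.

τ = 594 μs

Leg 1: γ = 1/√(1 − 0.841²) = 1/√0.2927 = 1.848; τ_1 = 235/1.848 = 127.1 μs.
Leg 2: 34.4 μs is already measured in the particle's rest frame.
Leg 3: 432 μs is already measured in the particle's rest frame.
Total: 127.1 + 34.40 + 432.0 μs.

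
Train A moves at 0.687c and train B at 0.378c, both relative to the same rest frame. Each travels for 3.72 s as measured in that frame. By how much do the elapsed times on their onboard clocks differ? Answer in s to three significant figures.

A: γ = 1/√(1 − 0.687²) = 1/√0.5280 = 1.376; τ_A = 3.72/1.376 = 2.703 s.
B: γ = 1/√(1 − 0.378²) = 1/√0.8571 = 1.080; τ_B = 3.72/1.080 = 3.444 s.

|τ_A − τ_B| = 0.741 s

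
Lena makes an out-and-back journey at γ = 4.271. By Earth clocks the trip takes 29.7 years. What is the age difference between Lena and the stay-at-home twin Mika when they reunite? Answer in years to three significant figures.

γ = 4.271
Lena's elapsed proper time: τ = 29.7/4.271 = 6.954 years.
Age gap = Δt − τ = 29.7 − 6.954 years.

Δt − τ = 22.7 years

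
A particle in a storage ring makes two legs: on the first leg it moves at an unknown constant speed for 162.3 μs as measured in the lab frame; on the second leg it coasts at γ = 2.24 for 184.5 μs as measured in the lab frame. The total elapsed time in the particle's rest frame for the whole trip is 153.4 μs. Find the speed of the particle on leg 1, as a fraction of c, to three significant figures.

β = 0.899

Leg 1: speed unknown; τ_1 = 162.3/γ_1.
Leg 2: γ = 2.24; τ_2 = 184.5/2.240 = 82.37 μs.
Total proper time: τ_1 + 82.37 = 153.4, so τ_1 = 153.4 − 82.37 = 71.03 μs.
γ_1 = 162.3/71.03 = 2.285; β = √(1 − 1/γ²) = √0.8084.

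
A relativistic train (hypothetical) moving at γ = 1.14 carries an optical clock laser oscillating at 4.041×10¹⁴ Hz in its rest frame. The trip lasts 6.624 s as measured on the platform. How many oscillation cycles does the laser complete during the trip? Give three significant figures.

γ = 1.14
The oscillator's own cycle count is N = f × τ where τ is the proper time on the train. τ = Δt/γ = 6.624/1.140 = 5.811 s = 5.811×10⁰ s.
N = 4.041×10¹⁴ × 5.811×10⁰ = 2.348×10¹⁵.

N = 2.35×10¹⁵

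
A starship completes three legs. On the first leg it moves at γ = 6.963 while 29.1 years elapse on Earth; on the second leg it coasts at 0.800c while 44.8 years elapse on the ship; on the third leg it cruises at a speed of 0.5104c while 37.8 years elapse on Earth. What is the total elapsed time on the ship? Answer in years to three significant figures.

Leg 1: γ = 6.963; τ_1 = 29.1/6.963 = 4.179 years.
Leg 2: 44.8 years is already measured on the ship.
Leg 3: γ = 1/√(1 − 0.5104²) = 1/√0.7395 = 1.163; τ_3 = 37.8/1.163 = 32.51 years.
Total: 4.179 + 44.80 + 32.51 years.

τ = 81.5 years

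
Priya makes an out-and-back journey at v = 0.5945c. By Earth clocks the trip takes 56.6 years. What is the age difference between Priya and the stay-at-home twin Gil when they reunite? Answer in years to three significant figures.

Δt − τ = 11.1 years

γ = 1/√(1 − 0.5945²) = 1/√0.6466 = 1.244
Priya's elapsed proper time: τ = 56.6/1.244 = 45.51 years.
Age gap = Δt − τ = 56.6 − 45.51 years.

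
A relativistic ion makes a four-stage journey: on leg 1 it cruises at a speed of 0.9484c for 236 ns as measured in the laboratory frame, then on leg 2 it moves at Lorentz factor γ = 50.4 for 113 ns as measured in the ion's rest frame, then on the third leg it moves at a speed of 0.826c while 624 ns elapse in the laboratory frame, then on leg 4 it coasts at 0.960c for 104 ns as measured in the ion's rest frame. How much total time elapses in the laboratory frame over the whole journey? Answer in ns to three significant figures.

Leg 1: 236 ns is already measured in the laboratory frame.
Leg 2: γ = 50.4; Δt_2 = 50.40 × 113 = 5695 ns.
Leg 3: 624 ns is already measured in the laboratory frame.
Leg 4: γ = 1/√(1 − 0.960²) = 25/7 ≈ 3.571; Δt_4 = 3.571 × 104 = 371.4 ns.
Total: 236.0 + 5695 + 624.0 + 371.4 ns.

Δt = 6930 ns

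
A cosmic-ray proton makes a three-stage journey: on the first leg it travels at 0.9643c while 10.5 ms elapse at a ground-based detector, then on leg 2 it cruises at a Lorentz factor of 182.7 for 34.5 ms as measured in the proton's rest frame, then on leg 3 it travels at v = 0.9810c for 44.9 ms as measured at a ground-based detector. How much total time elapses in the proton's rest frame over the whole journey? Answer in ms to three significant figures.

τ = 46.0 ms

Leg 1: γ = 1/√(1 − 0.9643²) = 1/√0.07013 = 3.776; τ_1 = 10.5/3.776 = 2.781 ms.
Leg 2: 34.5 ms is already measured in the proton's rest frame.
Leg 3: γ = 1/√(1 − 0.9810²) = 1/√0.03764 = 5.154; τ_3 = 44.9/5.154 = 8.711 ms.
Total: 2.781 + 34.50 + 8.711 ms.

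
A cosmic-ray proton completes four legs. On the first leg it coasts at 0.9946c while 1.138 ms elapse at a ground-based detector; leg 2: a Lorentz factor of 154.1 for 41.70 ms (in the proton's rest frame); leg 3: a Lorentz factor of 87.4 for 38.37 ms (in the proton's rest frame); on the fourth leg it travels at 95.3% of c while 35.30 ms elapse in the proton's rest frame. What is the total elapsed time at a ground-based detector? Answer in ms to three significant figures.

Leg 1: 1.138 ms is already measured at a ground-based detector.
Leg 2: γ = 154.1; Δt_2 = 154.1 × 41.70 = 6426 ms.
Leg 3: γ = 87.4; Δt_3 = 87.40 × 38.37 = 3354 ms.
Leg 4: β = 0.953; γ = 1/√(1 − 0.953²) = 1/√0.09179 = 3.301; Δt_4 = 3.301 × 35.30 = 116.5 ms.
Total: 1.138 + 6426 + 3354 + 116.5 ms.

Δt = 9900 ms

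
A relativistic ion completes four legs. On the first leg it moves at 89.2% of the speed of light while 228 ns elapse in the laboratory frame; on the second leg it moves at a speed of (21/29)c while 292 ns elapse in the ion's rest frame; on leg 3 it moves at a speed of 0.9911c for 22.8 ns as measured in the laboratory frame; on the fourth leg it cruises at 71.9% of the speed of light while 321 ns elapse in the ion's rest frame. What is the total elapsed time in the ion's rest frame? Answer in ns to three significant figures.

τ = 719 ns

Leg 1: β = 0.892; γ = 1/√(1 − 0.892²) = 1/√0.2043 = 2.212; τ_1 = 228/2.212 = 103.1 ns.
Leg 2: 292 ns is already measured in the ion's rest frame.
Leg 3: γ = 1/√(1 − 0.9911²) = 1/√0.01772 = 7.512; τ_3 = 22.8/7.512 = 3.035 ns.
Leg 4: 321 ns is already measured in the ion's rest frame.
Total: 103.1 + 292.0 + 3.035 + 321.0 ns.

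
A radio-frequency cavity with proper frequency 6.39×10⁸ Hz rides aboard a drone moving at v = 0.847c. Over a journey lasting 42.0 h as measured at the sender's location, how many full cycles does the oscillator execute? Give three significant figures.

γ = 1/√(1 − 0.847²) = 1/√0.2826 = 1.881
The oscillator's own cycle count is N = f × τ where τ is the proper time aboard the drone. τ = Δt/γ = 42.0/1.881 = 22.33 h = 8.038×10⁴ s.
N = 6.39×10⁸ × 8.038×10⁴ = 5.136×10¹³.

N = 5.14×10¹³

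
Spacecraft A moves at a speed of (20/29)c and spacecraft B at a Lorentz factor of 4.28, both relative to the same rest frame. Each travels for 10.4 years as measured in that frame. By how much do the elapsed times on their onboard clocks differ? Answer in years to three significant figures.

A: γ = 1/√(1 − (20/29)²) = 29/21 ≈ 1.381; τ_A = 10.4/1.381 = 7.531 years.
B: γ = 4.28; τ_B = 10.4/4.280 = 2.430 years.

|τ_A − τ_B| = 5.10 years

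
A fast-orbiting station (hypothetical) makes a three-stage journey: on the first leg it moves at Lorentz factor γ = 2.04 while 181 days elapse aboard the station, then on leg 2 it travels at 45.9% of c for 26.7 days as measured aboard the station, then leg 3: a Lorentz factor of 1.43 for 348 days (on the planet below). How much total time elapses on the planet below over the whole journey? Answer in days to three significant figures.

Δt = 747 days

Leg 1: γ = 2.04; Δt_1 = 2.040 × 181 = 369.2 days.
Leg 2: β = 0.459; γ = 1/√(1 − 0.459²) = 1/√0.7893 = 1.126; Δt_2 = 1.126 × 26.7 = 30.05 days.
Leg 3: 348 days is already measured on the planet below.
Total: 369.2 + 30.05 + 348.0 days.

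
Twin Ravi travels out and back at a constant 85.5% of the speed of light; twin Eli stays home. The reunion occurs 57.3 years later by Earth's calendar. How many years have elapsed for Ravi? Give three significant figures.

τ = 29.7 years

β = 0.855; γ = 1/√(1 − 0.855²) = 1/√0.2690 = 1.928
Ravi's clock measures proper time along the trip: τ = Δt/γ = 57.3/1.928 years.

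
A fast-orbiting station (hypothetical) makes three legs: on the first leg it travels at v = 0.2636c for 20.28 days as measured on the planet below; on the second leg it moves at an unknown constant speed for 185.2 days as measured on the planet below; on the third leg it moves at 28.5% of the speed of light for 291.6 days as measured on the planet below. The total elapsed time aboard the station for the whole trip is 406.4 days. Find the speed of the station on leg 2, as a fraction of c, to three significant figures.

Leg 1: γ = 1/√(1 − 0.2636²) = 1/√0.9305 = 1.037; τ_1 = 20.28/1.037 = 19.56 days.
Leg 2: speed unknown; τ_2 = 185.2/γ_2.
Leg 3: β = 0.285; γ = 1/√(1 − 0.285²) = 1/√0.9188 = 1.043; τ_3 = 291.6/1.043 = 279.5 days.
Total proper time: 19.56 + τ_2 + 279.5 = 406.4, so τ_2 = 406.4 − 299.1 = 107.3 days.
γ_2 = 185.2/107.3 = 1.726; β = √(1 − 1/γ²) = √0.6641.

β = 0.815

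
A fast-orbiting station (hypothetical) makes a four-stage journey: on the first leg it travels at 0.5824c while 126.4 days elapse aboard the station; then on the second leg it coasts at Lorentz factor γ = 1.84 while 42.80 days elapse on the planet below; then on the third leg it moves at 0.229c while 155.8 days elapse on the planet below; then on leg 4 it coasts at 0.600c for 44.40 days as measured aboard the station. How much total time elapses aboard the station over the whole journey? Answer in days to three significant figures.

τ = 346 days

Leg 1: 126.4 days is already measured aboard the station.
Leg 2: γ = 1.84; τ_2 = 42.80/1.840 = 23.26 days.
Leg 3: γ = 1/√(1 − 0.229²) = 1/√0.9476 = 1.027; τ_3 = 155.8/1.027 = 151.7 days.
Leg 4: 44.40 days is already measured aboard the station.
Total: 126.4 + 23.26 + 151.7 + 44.40 days.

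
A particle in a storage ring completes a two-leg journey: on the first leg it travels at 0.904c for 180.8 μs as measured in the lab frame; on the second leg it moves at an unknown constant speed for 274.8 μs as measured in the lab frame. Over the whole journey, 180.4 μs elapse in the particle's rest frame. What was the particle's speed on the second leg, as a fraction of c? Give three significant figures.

Leg 1: γ = 1/√(1 − 0.904²) = 1/√0.1828 = 2.339; τ_1 = 180.8/2.339 = 77.30 μs.
Leg 2: speed unknown; τ_2 = 274.8/γ_2.
Total proper time: 77.30 + τ_2 = 180.4, so τ_2 = 180.4 − 77.30 = 103.1 μs.
γ_2 = 274.8/103.1 = 2.665; β = √(1 − 1/γ²) = √0.8592.

β = 0.927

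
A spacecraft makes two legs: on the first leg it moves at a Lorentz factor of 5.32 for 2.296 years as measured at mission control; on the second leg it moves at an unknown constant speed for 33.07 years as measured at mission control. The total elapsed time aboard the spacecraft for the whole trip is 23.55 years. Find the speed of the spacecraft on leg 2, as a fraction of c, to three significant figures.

β = 0.715

Leg 1: γ = 5.32; τ_1 = 2.296/5.320 = 0.4316 years.
Leg 2: speed unknown; τ_2 = 33.07/γ_2.
Total proper time: 0.4316 + τ_2 = 23.55, so τ_2 = 23.55 − 0.4316 = 23.12 years.
γ_2 = 33.07/23.12 = 1.430; β = √(1 − 1/γ²) = √0.5113.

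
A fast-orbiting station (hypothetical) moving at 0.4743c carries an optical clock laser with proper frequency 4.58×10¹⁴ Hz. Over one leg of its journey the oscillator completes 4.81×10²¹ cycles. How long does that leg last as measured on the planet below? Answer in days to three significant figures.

γ = 1/√(1 − 0.4743²) = 1/√0.7750 = 1.136
Proper time for N cycles: τ = N/f = 4.81×10²¹/(4.58×10¹⁴) = 1.050×10⁷ s = 121.6 days.
Lab-frame duration Δt = γτ = 1.136 × 121.6 = 138.1 days.

Δt = 138 days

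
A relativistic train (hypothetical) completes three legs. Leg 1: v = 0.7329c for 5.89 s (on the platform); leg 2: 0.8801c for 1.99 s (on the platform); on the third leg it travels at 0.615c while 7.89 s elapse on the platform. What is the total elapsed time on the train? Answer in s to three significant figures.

Leg 1: γ = 1/√(1 − 0.7329²) = 1/√0.4629 = 1.470; τ_1 = 5.89/1.470 = 4.007 s.
Leg 2: γ = 1/√(1 − 0.8801²) = 1/√0.2254 = 2.106; τ_2 = 1.99/2.106 = 0.9448 s.
Leg 3: γ = 1/√(1 − 0.615²) = 1/√0.6218 = 1.268; τ_3 = 7.89/1.268 = 6.221 s.
Total: 4.007 + 0.9448 + 6.221 s.

τ = 11.2 s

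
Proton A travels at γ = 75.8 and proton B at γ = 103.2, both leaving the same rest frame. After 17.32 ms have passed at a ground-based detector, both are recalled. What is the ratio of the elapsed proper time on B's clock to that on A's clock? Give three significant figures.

τ_B/τ_A = 0.734

A: γ = 75.8. B: γ = 103.2.
τ_A/τ_B = γ_B/γ_A = 103.2/75.80 = 1.361, so τ_B/τ_A = 0.7345.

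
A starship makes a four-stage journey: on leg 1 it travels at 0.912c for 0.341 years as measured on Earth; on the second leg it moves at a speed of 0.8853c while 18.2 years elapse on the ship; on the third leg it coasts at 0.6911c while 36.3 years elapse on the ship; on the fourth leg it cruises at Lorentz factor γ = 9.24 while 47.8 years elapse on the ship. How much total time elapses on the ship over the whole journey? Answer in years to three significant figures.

Leg 1: γ = 1/√(1 − 0.912²) = 1/√0.1683 = 2.438; τ_1 = 0.341/2.438 = 0.1399 years.
Leg 2: 18.2 years is already measured on the ship.
Leg 3: 36.3 years is already measured on the ship.
Leg 4: 47.8 years is already measured on the ship.
Total: 0.1399 + 18.20 + 36.30 + 47.80 years.

τ = 102 years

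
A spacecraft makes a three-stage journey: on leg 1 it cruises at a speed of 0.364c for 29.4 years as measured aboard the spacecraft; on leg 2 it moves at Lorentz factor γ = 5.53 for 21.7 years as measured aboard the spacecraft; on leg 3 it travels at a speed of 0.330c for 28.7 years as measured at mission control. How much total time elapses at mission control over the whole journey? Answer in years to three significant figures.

Leg 1: γ = 1/√(1 − 0.364²) = 1/√0.8675 = 1.074; Δt_1 = 1.074 × 29.4 = 31.57 years.
Leg 2: γ = 5.53; Δt_2 = 5.530 × 21.7 = 120.0 years.
Leg 3: 28.7 years is already measured at mission control.
Total: 31.57 + 120.0 + 28.70 years.

Δt = 180 years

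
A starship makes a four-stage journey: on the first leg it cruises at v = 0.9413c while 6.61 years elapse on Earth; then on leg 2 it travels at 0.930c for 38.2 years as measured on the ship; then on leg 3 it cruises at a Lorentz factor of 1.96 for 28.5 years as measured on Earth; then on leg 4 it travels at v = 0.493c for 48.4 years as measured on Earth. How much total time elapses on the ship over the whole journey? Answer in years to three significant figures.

τ = 97.1 years

Leg 1: γ = 1/√(1 − 0.9413²) = 1/√0.1140 = 2.962; τ_1 = 6.61/2.962 = 2.231 years.
Leg 2: 38.2 years is already measured on the ship.
Leg 3: γ = 1.96; τ_3 = 28.5/1.960 = 14.54 years.
Leg 4: γ = 1/√(1 − 0.493²) = 1/√0.7570 = 1.149; τ_4 = 48.4/1.149 = 42.11 years.
Total: 2.231 + 38.20 + 14.54 + 42.11 years.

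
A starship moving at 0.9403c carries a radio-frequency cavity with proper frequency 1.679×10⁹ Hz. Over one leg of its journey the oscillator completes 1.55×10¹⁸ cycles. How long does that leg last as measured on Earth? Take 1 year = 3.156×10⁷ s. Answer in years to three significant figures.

Δt = 85.9 years

γ = 1/√(1 − 0.9403²) = 1/√0.1158 = 2.938
Proper time for N cycles: τ = N/f = 1.55×10¹⁸/(1.679×10⁹) = 9.232×10⁸ s = 29.25 years.
Lab-frame duration Δt = γτ = 2.938 × 29.25 = 85.95 years.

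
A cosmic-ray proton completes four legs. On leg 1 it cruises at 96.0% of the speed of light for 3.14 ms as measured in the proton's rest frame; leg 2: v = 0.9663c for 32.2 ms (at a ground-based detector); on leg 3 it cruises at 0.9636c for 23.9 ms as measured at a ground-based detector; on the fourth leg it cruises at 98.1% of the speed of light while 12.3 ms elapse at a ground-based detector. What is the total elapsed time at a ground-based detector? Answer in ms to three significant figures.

Δt = 79.6 ms

Leg 1: β = 0.960; γ = 1/√(1 − 0.960²) = 1/√0.07840 = 3.571; Δt_1 = 3.571 × 3.14 = 11.21 ms.
Leg 2: 32.2 ms is already measured at a ground-based detector.
Leg 3: 23.9 ms is already measured at a ground-based detector.
Leg 4: 12.3 ms is already measured at a ground-based detector.
Total: 11.21 + 32.20 + 23.90 + 12.30 ms.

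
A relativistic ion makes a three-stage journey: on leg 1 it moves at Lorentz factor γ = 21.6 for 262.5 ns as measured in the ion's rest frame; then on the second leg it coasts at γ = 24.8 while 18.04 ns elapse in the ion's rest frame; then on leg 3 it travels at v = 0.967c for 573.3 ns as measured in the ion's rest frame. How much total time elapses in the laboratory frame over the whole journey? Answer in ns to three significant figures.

Δt = 8370 ns

Leg 1: γ = 21.6; Δt_1 = 21.60 × 262.5 = 5670 ns.
Leg 2: γ = 24.8; Δt_2 = 24.80 × 18.04 = 447.4 ns.
Leg 3: γ = 1/√(1 − 0.967²) = 1/√0.06491 = 3.925; Δt_3 = 3.925 × 573.3 = 2250 ns.
Total: 5670 + 447.4 + 2250 ns.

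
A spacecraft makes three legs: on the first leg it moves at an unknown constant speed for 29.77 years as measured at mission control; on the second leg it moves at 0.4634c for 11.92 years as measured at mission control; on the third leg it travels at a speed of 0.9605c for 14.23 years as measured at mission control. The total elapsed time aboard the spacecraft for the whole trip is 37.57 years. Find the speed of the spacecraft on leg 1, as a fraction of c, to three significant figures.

Leg 1: speed unknown; τ_1 = 29.77/γ_1.
Leg 2: γ = 1/√(1 − 0.4634²) = 1/√0.7853 = 1.128; τ_2 = 11.92/1.128 = 10.56 years.
Leg 3: γ = 1/√(1 − 0.9605²) = 1/√0.07744 = 3.594; τ_3 = 14.23/3.594 = 3.960 years.
Total proper time: τ_1 + 10.56 + 3.960 = 37.57, so τ_1 = 37.57 − 14.52 = 23.05 years.
γ_1 = 29.77/23.05 = 1.292; β = √(1 − 1/γ²) = √0.4007.

β = 0.633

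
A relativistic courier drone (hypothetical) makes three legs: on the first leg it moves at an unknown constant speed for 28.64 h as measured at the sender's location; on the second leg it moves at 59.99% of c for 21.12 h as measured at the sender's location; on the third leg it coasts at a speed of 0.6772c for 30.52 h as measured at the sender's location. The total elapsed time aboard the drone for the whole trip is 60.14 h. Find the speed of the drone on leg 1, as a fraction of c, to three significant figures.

β = 0.688

Leg 1: speed unknown; τ_1 = 28.64/γ_1.
Leg 2: β = 0.5999; γ = 1/√(1 − 0.5999²) = 1/√0.6401 = 1.250; τ_2 = 21.12/1.250 = 16.90 h.
Leg 3: γ = 1/√(1 − 0.6772²) = 1/√0.5414 = 1.359; τ_3 = 30.52/1.359 = 22.46 h.
Total proper time: τ_1 + 16.90 + 22.46 = 60.14, so τ_1 = 60.14 − 39.35 = 20.79 h.
γ_1 = 28.64/20.79 = 1.378; β = √(1 − 1/γ²) = √0.4733.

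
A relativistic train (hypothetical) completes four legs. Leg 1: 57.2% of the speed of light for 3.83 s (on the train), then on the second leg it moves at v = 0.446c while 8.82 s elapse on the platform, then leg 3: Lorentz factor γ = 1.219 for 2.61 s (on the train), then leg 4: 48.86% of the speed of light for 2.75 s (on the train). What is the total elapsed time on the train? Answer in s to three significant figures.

τ = 17.1 s

Leg 1: 3.83 s is already measured on the train.
Leg 2: γ = 1/√(1 − 0.446²) = 1/√0.8011 = 1.117; τ_2 = 8.82/1.117 = 7.894 s.
Leg 3: 2.61 s is already measured on the train.
Leg 4: 2.75 s is already measured on the train.
Total: 3.830 + 7.894 + 2.610 + 2.750 s.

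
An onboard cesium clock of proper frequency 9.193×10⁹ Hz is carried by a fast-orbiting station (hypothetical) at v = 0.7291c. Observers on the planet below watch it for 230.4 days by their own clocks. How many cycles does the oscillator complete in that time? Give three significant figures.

N = 1.25×10¹⁷

γ = 1/√(1 − 0.7291²) = 1/√0.4684 = 1.461
During 230.4 days of lab time, the oscillator's proper time advances by τ = Δt/γ = 230.4/1.461 = 157.7 days = 1.362×10⁷ s.
N = f × τ = 9.193×10⁹ × 1.362×10⁷ = 1.252×10¹⁷.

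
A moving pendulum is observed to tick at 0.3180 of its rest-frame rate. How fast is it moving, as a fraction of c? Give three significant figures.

β = 0.948

Rate ratio = 1/γ, so γ = 1/0.3180 = 3.145.
β = √(1 − 1/γ²) = √(1 − 0.3180²) = √0.8989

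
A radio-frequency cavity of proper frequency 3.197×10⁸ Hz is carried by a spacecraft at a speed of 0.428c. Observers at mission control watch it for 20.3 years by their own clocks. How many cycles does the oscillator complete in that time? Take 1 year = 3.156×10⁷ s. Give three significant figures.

γ = 1/√(1 − 0.428²) = 1/√0.8168 = 1.106
During 20.3 years of lab time, the oscillator's proper time advances by τ = Δt/γ = 20.3/1.106 = 18.35 years = 5.790×10⁸ s.
N = f × τ = 3.197×10⁸ × 5.790×10⁸ = 1.851×10¹⁷.

N = 1.85×10¹⁷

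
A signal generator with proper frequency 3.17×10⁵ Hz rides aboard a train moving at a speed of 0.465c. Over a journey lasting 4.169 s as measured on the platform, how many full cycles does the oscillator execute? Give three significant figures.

γ = 1/√(1 − 0.465²) = 1/√0.7838 = 1.130
The oscillator's own cycle count is N = f × τ where τ is the proper time on the train. τ = Δt/γ = 4.169/1.130 = 3.691 s = 3.691×10⁰ s.
N = 3.17×10⁵ × 3.691×10⁰ = 1.170×10⁶.

N = 1.17×10⁶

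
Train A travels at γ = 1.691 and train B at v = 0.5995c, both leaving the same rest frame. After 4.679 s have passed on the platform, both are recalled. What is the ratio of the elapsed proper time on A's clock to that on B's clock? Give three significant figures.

A: γ = 1.691. B: γ = 1/√(1 − 0.5995²) = 1/√0.6406 = 1.249.
τ_A/τ_B = γ_B/γ_A = 1.249/1.691 = 0.7389, so τ_A/τ_B = 0.7389.

τ_A/τ_B = 0.739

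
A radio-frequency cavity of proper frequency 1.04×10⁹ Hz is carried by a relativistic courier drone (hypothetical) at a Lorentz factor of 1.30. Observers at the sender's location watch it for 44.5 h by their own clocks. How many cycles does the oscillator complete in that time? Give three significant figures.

N = 1.28×10¹⁴

γ = 1.30
During 44.5 h of lab time, the oscillator's proper time advances by τ = Δt/γ = 44.5/1.300 = 34.23 h = 1.232×10⁵ s.
N = f × τ = 1.04×10⁹ × 1.232×10⁵ = 1.282×10¹⁴.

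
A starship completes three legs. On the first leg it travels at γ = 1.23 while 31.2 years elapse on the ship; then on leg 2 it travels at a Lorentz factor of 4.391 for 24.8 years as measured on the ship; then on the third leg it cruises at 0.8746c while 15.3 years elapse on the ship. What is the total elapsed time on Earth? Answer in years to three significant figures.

Δt = 179 years

Leg 1: γ = 1.23; Δt_1 = 1.230 × 31.2 = 38.38 years.
Leg 2: γ = 4.391; Δt_2 = 4.391 × 24.8 = 108.9 years.
Leg 3: γ = 1/√(1 − 0.8746²) = 1/√0.2351 = 2.063; Δt_3 = 2.063 × 15.3 = 31.56 years.
Total: 38.38 + 108.9 + 31.56 years.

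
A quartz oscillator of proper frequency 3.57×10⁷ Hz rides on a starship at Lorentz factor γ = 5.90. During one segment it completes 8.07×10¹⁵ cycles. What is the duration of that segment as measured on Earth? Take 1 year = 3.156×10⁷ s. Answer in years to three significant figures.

γ = 5.90
Proper time for N cycles: τ = N/f = 8.07×10¹⁵/(3.57×10⁷) = 2.261×10⁸ s = 7.163 years.
Lab-frame duration Δt = γτ = 5.900 × 7.163 = 42.26 years.

Δt = 42.3 years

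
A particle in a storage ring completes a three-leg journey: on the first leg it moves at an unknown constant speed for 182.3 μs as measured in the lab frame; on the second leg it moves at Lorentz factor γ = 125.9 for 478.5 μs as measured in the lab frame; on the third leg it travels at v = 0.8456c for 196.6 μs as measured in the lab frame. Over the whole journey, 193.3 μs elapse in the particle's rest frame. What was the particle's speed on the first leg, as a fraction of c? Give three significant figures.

β = 0.886

Leg 1: speed unknown; τ_1 = 182.3/γ_1.
Leg 2: γ = 125.9; τ_2 = 478.5/125.9 = 3.801 μs.
Leg 3: γ = 1/√(1 − 0.8456²) = 1/√0.2850 = 1.873; τ_3 = 196.6/1.873 = 104.9 μs.
Total proper time: τ_1 + 3.801 + 104.9 = 193.3, so τ_1 = 193.3 − 108.7 = 84.55 μs.
γ_1 = 182.3/84.55 = 2.156; β = √(1 − 1/γ²) = √0.7849.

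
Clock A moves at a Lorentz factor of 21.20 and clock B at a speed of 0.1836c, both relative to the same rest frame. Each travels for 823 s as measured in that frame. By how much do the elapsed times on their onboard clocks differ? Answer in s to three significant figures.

A: γ = 21.20; τ_A = 823/21.20 = 38.82 s.
B: γ = 1/√(1 − 0.1836²) = 1/√0.9663 = 1.017; τ_B = 823/1.017 = 809.0 s.

|τ_A − τ_B| = 770 s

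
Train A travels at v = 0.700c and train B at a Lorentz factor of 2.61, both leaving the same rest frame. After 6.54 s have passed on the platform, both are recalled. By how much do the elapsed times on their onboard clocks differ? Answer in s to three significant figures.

A: γ = 1/√(1 − 0.700²) = 1/√0.5100 = 1.400; τ_A = 6.54/1.400 = 4.670 s.
B: γ = 2.61; τ_B = 6.54/2.610 = 2.506 s.

|τ_A − τ_B| = 2.16 s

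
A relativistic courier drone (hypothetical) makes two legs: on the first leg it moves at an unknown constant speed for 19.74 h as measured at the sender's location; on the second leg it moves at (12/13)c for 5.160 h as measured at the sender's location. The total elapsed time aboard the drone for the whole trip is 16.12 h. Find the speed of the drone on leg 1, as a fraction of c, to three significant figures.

Leg 1: speed unknown; τ_1 = 19.74/γ_1.
Leg 2: γ = 1/√(1 − (12/13)²) = 13/5 = 2.600; τ_2 = 5.160/2.600 = 1.985 h.
Total proper time: τ_1 + 1.985 = 16.12, so τ_1 = 16.12 − 1.985 = 14.14 h.
γ_1 = 19.74/14.14 = 1.396; β = √(1 − 1/γ²) = √0.4872.

β = 0.698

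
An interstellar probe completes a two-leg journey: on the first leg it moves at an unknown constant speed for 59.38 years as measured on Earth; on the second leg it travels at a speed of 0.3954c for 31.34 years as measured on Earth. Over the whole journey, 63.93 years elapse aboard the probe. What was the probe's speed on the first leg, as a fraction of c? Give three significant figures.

β = 0.806

Leg 1: speed unknown; τ_1 = 59.38/γ_1.
Leg 2: γ = 1/√(1 − 0.3954²) = 1/√0.8437 = 1.089; τ_2 = 31.34/1.089 = 28.79 years.
Total proper time: τ_1 + 28.79 = 63.93, so τ_1 = 63.93 − 28.79 = 35.14 years.
γ_1 = 59.38/35.14 = 1.690; β = √(1 − 1/γ²) = √0.6497.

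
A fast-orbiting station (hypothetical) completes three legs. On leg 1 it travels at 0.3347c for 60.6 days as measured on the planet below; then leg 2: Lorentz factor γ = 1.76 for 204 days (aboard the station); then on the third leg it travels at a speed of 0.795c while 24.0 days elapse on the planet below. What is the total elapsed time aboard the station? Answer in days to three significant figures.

Leg 1: γ = 1/√(1 − 0.3347²) = 1/√0.8880 = 1.061; τ_1 = 60.6/1.061 = 57.10 days.
Leg 2: 204 days is already measured aboard the station.
Leg 3: γ = 1/√(1 − 0.795²) = 1/√0.3680 = 1.649; τ_3 = 24.0/1.649 = 14.56 days.
Total: 57.10 + 204.0 + 14.56 days.

τ = 276 days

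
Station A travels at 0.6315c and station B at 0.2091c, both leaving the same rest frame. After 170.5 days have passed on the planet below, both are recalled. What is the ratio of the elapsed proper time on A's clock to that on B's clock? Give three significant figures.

A: γ = 1/√(1 − 0.6315²) = 1/√0.6012 = 1.290. B: γ = 1/√(1 − 0.2091²) = 1/√0.9563 = 1.023.
τ_A/τ_B = γ_B/γ_A = 1.023/1.290 = 0.7929, so τ_A/τ_B = 0.7929.

τ_A/τ_B = 0.793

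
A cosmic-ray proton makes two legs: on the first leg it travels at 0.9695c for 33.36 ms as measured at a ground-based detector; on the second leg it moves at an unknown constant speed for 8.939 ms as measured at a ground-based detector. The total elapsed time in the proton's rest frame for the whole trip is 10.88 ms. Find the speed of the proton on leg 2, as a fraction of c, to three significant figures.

Leg 1: γ = 1/√(1 − 0.9695²) = 1/√0.06007 = 4.080; τ_1 = 33.36/4.080 = 8.176 ms.
Leg 2: speed unknown; τ_2 = 8.939/γ_2.
Total proper time: 8.176 + τ_2 = 10.88, so τ_2 = 10.88 − 8.176 = 2.704 ms.
γ_2 = 8.939/2.704 = 3.306; β = √(1 − 1/γ²) = √0.9085.

β = 0.953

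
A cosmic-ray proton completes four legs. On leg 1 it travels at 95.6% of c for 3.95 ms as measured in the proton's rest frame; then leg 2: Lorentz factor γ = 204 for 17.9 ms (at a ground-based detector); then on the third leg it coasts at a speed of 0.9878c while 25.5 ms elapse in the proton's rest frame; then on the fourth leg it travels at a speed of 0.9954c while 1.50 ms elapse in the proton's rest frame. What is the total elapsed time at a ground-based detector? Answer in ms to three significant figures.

Leg 1: β = 0.956; γ = 1/√(1 − 0.956²) = 1/√0.08606 = 3.409; Δt_1 = 3.409 × 3.95 = 13.46 ms.
Leg 2: 17.9 ms is already measured at a ground-based detector.
Leg 3: γ = 1/√(1 − 0.9878²) = 1/√0.02425 = 6.421; Δt_3 = 6.421 × 25.5 = 163.7 ms.
Leg 4: γ = 1/√(1 − 0.9954²) = 1/√0.009179 = 10.44; Δt_4 = 10.44 × 1.50 = 15.66 ms.
Total: 13.46 + 17.90 + 163.7 + 15.66 ms.

Δt = 211 ms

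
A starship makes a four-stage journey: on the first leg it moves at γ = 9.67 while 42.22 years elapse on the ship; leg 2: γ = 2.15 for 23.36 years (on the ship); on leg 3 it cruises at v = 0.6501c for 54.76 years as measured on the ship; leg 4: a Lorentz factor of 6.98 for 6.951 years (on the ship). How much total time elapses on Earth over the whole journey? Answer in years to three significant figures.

Δt = 579 years

Leg 1: γ = 9.67; Δt_1 = 9.670 × 42.22 = 408.3 years.
Leg 2: γ = 2.15; Δt_2 = 2.150 × 23.36 = 50.22 years.
Leg 3: γ = 1/√(1 − 0.6501²) = 1/√0.5774 = 1.316; Δt_3 = 1.316 × 54.76 = 72.07 years.
Leg 4: γ = 6.98; Δt_4 = 6.980 × 6.951 = 48.52 years.
Total: 408.3 + 50.22 + 72.07 + 48.52 years.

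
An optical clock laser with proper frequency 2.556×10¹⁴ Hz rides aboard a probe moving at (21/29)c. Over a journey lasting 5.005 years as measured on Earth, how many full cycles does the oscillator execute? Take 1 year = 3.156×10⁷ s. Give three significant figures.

γ = 1/√(1 − (21/29)²) = 29/20 = 1.450
The oscillator's own cycle count is N = f × τ where τ is the proper time aboard the probe. τ = Δt/γ = 5.005/1.450 = 3.452 years = 1.089×10⁸ s.
N = 2.556×10¹⁴ × 1.089×10⁸ = 2.784×10²².

N = 2.78×10²²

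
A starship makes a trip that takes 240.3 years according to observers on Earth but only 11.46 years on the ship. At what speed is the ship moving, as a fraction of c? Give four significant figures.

v = 0.9989c

The proper time is measured on the ship (both events occur at the ship's location); Δt is measured on Earth. γ = Δt/τ = 240.3/11.46 = 20.97.
β = √(1 − 1/γ²) = √(1 − 0.002274) = √0.9977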